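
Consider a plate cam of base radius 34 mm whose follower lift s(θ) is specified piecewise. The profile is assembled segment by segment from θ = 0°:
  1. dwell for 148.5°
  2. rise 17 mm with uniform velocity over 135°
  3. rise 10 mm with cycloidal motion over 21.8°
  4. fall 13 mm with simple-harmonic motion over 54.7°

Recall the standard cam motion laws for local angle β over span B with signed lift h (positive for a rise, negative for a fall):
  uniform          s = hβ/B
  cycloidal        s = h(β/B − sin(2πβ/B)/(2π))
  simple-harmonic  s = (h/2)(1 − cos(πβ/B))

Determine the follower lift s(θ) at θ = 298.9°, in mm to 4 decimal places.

seg 1 [0°–148.5°] dwell: s stays 0.0000
seg 2 [148.5°–283.5°] uniform, h=17: full span → s += 17 → s = 17.0000
seg 3 [283.5°–305.3°] cycloidal, h=10: θ=298.9° here. β=15.4, B=21.8. 10·(0.7064 − sin(2π·0.7064)/(2π)) = 8.5965 → s = 25.5965

25.5965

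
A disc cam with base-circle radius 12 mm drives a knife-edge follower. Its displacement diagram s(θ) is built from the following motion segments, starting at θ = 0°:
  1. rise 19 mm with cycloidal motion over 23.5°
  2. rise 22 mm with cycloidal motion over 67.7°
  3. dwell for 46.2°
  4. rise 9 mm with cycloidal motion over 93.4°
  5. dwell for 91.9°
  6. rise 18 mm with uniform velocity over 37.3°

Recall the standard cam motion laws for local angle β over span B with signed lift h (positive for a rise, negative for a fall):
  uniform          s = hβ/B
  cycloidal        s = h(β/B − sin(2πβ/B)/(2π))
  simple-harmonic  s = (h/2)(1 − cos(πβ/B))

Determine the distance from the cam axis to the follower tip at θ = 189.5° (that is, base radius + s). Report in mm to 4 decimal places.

seg 1 [0°–23.5°] cycloidal, h=19: full span → s += 19 → s = 19.0000
seg 2 [23.5°–91.2°] cycloidal, h=22: full span → s += 22 → s = 41.0000
seg 3 [91.2°–137.4°] dwell: s stays 41.0000
seg 4 [137.4°–230.8°] cycloidal, h=9: θ=189.5° here. β=52.1, B=93.4. 9·(0.5578 − sin(2π·0.5578)/(2π)) = 5.5293 → s = 46.5293
radial distance = base radius + s = 12 + 46.5293 = 58.5293

58.5293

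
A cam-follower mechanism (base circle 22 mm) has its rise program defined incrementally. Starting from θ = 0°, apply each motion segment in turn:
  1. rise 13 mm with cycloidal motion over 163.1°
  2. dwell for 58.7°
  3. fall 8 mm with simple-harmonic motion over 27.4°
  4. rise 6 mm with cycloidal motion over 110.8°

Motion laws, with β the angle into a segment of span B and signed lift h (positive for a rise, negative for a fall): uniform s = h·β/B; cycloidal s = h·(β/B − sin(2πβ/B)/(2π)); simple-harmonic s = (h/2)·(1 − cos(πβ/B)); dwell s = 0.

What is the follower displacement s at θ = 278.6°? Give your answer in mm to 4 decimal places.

seg 1 [0°–163.1°] cycloidal, h=13: full span → s += 13 → s = 13.0000
seg 2 [163.1°–221.8°] dwell: s stays 13.0000
seg 3 [221.8°–249.2°] simple-harmonic, h=-8: full span → s += -8 → s = 5.0000
seg 4 [249.2°–360°] cycloidal, h=6: θ=278.6° here. β=29.4, B=110.8. 6·(0.2653 − sin(2π·0.2653)/(2π)) = 0.6416 → s = 5.6416

5.6416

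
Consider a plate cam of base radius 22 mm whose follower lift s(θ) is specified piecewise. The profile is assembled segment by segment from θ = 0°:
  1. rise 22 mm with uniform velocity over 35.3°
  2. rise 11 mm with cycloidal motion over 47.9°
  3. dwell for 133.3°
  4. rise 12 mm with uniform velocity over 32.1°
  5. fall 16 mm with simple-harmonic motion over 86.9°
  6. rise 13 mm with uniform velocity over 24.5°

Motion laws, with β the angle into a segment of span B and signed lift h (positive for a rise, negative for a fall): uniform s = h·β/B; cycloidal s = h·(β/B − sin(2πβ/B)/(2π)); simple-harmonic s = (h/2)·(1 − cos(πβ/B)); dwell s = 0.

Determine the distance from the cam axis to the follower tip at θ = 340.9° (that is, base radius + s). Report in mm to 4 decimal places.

seg 1 [0°–35.3°] uniform, h=22: full span → s += 22 → s = 22.0000
seg 2 [35.3°–83.2°] cycloidal, h=11: full span → s += 11 → s = 33.0000
seg 3 [83.2°–216.5°] dwell: s stays 33.0000
seg 4 [216.5°–248.6°] uniform, h=12: full span → s += 12 → s = 45.0000
seg 5 [248.6°–335.5°] simple-harmonic, h=-16: full span → s += -16 → s = 29.0000
seg 6 [335.5°–360°] uniform, h=13: θ=340.9° here. β=5.4, B=24.5. 13·5.4/24.5 = 2.8653 → s = 31.8653
radial distance = base radius + s = 22 + 31.8653 = 53.8653

53.8653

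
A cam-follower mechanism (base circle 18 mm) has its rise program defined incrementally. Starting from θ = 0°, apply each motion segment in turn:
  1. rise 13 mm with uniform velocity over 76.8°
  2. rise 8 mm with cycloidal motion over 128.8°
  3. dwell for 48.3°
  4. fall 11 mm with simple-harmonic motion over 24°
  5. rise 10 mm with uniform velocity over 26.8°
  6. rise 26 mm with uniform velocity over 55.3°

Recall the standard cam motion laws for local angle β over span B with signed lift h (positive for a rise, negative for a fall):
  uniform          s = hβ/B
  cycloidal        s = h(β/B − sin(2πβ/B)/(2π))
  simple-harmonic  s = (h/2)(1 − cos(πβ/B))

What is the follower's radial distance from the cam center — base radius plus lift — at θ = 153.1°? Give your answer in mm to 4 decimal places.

seg 1 [0°–76.8°] uniform, h=13: full span → s += 13 → s = 13.0000
seg 2 [76.8°–205.6°] cycloidal, h=8: θ=153.1° here. β=76.3, B=128.8. 8·(0.5924 − sin(2π·0.5924)/(2π)) = 5.4374 → s = 18.4374
radial distance = base radius + s = 18 + 18.4374 = 36.4374

36.4374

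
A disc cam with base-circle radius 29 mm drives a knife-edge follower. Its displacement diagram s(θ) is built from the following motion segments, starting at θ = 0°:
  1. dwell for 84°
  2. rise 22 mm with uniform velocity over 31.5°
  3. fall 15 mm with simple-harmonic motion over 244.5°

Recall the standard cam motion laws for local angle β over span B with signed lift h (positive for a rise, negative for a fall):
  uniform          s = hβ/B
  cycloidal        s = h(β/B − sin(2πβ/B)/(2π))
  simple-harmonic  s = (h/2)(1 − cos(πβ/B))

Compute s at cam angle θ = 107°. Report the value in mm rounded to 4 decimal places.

seg 1 [0°–84°] dwell: s stays 0.0000
seg 2 [84°–115.5°] uniform, h=22: θ=107° here. β=23, B=31.5. 22·23/31.5 = 16.0635 → s = 16.0635

16.0635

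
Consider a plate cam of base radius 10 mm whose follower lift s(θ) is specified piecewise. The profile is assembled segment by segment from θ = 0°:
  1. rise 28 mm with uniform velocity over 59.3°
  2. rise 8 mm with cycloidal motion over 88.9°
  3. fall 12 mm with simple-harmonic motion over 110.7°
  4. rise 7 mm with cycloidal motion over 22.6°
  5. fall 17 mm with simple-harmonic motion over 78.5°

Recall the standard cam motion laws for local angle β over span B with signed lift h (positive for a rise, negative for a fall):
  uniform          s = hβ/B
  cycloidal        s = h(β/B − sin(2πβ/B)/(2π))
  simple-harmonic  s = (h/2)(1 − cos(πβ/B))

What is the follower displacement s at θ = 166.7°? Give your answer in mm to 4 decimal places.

seg 1 [0°–59.3°] uniform, h=28: full span → s += 28 → s = 28.0000
seg 2 [59.3°–148.2°] cycloidal, h=8: full span → s += 8 → s = 36.0000
seg 3 [148.2°–258.9°] simple-harmonic, h=-12: θ=166.7° here. β=18.5, B=110.7. -12/2·(1 − cos(π·0.1671)) = -0.8081 → s = 35.1919

35.1919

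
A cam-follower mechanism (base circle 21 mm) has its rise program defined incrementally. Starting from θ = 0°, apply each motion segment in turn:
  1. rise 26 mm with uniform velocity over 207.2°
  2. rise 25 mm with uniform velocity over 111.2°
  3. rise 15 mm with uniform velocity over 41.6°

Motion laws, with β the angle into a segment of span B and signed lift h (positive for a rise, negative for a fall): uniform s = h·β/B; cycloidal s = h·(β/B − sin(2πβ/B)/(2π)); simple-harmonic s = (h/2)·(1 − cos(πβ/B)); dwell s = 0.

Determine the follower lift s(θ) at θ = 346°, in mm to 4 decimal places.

seg 1 [0°–207.2°] uniform, h=26: full span → s += 26 → s = 26.0000
seg 2 [207.2°–318.4°] uniform, h=25: full span → s += 25 → s = 51.0000
seg 3 [318.4°–360°] uniform, h=15: θ=346° here. β=27.6, B=41.6. 15·27.6/41.6 = 9.9519 → s = 60.9519

60.9519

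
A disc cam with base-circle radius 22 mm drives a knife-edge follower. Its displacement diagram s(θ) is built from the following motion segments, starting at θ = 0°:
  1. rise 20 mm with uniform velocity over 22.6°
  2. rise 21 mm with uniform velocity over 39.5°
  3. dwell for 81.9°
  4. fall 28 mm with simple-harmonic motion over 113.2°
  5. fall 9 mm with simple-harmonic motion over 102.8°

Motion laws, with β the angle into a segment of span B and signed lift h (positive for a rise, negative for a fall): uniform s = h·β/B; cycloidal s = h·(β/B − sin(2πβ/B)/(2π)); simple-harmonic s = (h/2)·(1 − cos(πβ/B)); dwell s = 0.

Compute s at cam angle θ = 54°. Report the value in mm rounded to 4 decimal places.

seg 1 [0°–22.6°] uniform, h=20: full span → s += 20 → s = 20.0000
seg 2 [22.6°–62.1°] uniform, h=21: θ=54° here. β=31.4, B=39.5. 21·31.4/39.5 = 16.6937 → s = 36.6937

36.6937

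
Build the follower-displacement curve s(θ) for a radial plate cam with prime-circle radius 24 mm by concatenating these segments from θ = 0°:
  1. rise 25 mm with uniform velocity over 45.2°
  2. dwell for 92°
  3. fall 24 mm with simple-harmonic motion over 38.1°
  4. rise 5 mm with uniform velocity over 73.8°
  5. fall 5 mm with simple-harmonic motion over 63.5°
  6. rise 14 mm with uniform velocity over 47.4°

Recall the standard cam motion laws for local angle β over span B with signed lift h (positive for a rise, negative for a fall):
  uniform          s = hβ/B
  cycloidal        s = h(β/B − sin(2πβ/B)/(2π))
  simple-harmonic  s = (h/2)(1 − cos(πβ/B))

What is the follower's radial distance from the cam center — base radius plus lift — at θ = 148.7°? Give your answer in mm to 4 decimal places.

seg 1 [0°–45.2°] uniform, h=25: full span → s += 25 → s = 25.0000
seg 2 [45.2°–137.2°] dwell: s stays 25.0000
seg 3 [137.2°–175.3°] simple-harmonic, h=-24: θ=148.7° here. β=11.5, B=38.1. -24/2·(1 − cos(π·0.3018)) = -5.0027 → s = 19.9973
radial distance = base radius + s = 24 + 19.9973 = 43.9973

43.9973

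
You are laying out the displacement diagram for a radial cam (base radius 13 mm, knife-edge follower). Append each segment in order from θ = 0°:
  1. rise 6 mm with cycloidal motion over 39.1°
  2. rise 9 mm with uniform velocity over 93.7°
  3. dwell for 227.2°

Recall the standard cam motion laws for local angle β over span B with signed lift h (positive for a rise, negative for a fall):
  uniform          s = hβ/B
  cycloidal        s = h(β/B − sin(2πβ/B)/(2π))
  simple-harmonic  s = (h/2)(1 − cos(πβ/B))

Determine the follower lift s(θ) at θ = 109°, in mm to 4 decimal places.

seg 1 [0°–39.1°] cycloidal, h=6: full span → s += 6 → s = 6.0000
seg 2 [39.1°–132.8°] uniform, h=9: θ=109° here. β=69.9, B=93.7. 9·69.9/93.7 = 6.7140 → s = 12.7140

12.7140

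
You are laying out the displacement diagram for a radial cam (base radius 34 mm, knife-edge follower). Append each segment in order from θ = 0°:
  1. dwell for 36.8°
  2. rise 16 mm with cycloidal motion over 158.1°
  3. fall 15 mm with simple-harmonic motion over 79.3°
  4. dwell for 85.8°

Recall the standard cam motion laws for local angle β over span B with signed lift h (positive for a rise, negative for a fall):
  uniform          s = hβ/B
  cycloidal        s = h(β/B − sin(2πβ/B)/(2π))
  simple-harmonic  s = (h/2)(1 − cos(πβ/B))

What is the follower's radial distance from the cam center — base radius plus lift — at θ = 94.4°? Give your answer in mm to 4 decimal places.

seg 1 [0°–36.8°] dwell: s stays 0.0000
seg 2 [36.8°–194.9°] cycloidal, h=16: θ=94.4° here. β=57.6, B=158.1. 16·(0.3643 − sin(2π·0.3643)/(2π)) = 3.9120 → s = 3.9120
radial distance = base radius + s = 34 + 3.9120 = 37.9120

37.9120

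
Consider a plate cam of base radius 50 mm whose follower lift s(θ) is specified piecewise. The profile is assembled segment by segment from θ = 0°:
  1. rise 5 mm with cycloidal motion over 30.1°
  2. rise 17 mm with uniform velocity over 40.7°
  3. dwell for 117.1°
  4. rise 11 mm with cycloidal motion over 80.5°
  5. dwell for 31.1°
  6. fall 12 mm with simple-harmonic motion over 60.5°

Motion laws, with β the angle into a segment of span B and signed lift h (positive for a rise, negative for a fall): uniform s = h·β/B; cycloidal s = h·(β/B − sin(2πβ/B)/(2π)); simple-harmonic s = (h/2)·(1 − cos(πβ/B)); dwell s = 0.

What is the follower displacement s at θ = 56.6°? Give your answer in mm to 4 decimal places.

seg 1 [0°–30.1°] cycloidal, h=5: full span → s += 5 → s = 5.0000
seg 2 [30.1°–70.8°] uniform, h=17: θ=56.6° here. β=26.5, B=40.7. 17·26.5/40.7 = 11.0688 → s = 16.0688

16.0688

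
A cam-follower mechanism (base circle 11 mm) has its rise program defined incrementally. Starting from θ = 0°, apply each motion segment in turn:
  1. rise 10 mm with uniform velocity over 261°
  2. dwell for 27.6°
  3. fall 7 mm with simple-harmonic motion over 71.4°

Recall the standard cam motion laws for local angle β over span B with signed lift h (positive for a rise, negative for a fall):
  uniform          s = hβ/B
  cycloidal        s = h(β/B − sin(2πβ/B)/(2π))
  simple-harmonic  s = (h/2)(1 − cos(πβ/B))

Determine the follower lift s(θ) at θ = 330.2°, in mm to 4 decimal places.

seg 1 [0°–261°] uniform, h=10: full span → s += 10 → s = 10.0000
seg 2 [261°–288.6°] dwell: s stays 10.0000
seg 3 [288.6°–360°] simple-harmonic, h=-7: θ=330.2° here. β=41.6, B=71.4. -7/2·(1 − cos(π·0.5826)) = -4.3984 → s = 5.6016

5.6016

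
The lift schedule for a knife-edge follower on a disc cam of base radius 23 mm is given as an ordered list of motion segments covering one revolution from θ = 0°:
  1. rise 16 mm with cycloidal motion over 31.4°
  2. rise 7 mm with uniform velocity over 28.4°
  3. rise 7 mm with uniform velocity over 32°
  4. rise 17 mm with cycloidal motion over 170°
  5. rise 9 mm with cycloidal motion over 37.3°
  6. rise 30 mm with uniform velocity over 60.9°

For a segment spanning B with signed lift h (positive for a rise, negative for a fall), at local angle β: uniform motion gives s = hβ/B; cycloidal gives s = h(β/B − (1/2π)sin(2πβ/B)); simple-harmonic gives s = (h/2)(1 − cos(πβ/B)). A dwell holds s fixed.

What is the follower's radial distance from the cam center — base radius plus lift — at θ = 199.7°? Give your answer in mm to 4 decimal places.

seg 1 [0°–31.4°] cycloidal, h=16: full span → s += 16 → s = 16.0000
seg 2 [31.4°–59.8°] uniform, h=7: full span → s += 7 → s = 23.0000
seg 3 [59.8°–91.8°] uniform, h=7: full span → s += 7 → s = 30.0000
seg 4 [91.8°–261.8°] cycloidal, h=17: θ=199.7° here. β=107.9, B=170. 17·(0.6347 − sin(2π·0.6347)/(2π)) = 12.8162 → s = 42.8162
radial distance = base radius + s = 23 + 42.8162 = 65.8162

65.8162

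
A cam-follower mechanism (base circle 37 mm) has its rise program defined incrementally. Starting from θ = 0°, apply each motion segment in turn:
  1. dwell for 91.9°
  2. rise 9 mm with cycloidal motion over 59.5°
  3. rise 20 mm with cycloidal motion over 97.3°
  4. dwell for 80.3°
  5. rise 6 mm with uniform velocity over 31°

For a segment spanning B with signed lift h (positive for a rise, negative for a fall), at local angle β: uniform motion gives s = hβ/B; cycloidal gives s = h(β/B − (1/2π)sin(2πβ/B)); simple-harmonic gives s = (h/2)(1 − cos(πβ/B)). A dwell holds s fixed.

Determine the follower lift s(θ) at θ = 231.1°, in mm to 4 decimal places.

seg 1 [0°–91.9°] dwell: s stays 0.0000
seg 2 [91.9°–151.4°] cycloidal, h=9: full span → s += 9 → s = 9.0000
seg 3 [151.4°–248.7°] cycloidal, h=20: θ=231.1° here. β=79.7, B=97.3. 20·(0.8191 − sin(2π·0.8191)/(2π)) = 19.2700 → s = 28.2700

28.2700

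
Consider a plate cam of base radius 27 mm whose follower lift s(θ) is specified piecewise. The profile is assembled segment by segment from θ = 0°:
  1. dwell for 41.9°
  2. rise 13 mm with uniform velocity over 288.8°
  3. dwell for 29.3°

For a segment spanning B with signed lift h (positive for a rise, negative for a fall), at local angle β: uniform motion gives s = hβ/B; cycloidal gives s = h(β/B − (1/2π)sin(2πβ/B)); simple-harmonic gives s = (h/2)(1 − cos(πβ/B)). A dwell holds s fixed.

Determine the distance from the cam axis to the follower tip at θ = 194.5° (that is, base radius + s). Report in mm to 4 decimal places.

seg 1 [0°–41.9°] dwell: s stays 0.0000
seg 2 [41.9°–330.7°] uniform, h=13: θ=194.5° here. β=152.6, B=288.8. 13·152.6/288.8 = 6.8691 → s = 6.8691
radial distance = base radius + s = 27 + 6.8691 = 33.8691

33.8691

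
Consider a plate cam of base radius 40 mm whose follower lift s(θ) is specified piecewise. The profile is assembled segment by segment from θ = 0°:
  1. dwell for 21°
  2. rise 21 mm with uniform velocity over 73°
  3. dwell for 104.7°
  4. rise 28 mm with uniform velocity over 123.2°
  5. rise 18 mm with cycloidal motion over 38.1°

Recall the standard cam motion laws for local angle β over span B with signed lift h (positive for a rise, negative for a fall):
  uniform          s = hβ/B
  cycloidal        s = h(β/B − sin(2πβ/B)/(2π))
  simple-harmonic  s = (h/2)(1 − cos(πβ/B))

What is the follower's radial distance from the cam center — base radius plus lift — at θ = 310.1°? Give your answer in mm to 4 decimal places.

seg 1 [0°–21°] dwell: s stays 0.0000
seg 2 [21°–94°] uniform, h=21: full span → s += 21 → s = 21.0000
seg 3 [94°–198.7°] dwell: s stays 21.0000
seg 4 [198.7°–321.9°] uniform, h=28: θ=310.1° here. β=111.4, B=123.2. 28·111.4/123.2 = 25.3182 → s = 46.3182
radial distance = base radius + s = 40 + 46.3182 = 86.3182

86.3182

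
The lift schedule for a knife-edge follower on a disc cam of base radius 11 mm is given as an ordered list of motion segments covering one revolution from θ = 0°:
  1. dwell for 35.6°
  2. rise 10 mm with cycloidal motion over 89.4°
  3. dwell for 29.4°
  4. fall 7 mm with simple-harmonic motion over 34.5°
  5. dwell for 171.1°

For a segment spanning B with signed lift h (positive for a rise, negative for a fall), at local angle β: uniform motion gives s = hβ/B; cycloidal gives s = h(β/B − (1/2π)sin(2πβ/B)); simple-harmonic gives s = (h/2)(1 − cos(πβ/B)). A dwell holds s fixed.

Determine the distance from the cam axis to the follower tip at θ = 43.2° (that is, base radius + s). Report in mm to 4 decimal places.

seg 1 [0°–35.6°] dwell: s stays 0.0000
seg 2 [35.6°–125°] cycloidal, h=10: θ=43.2° here. β=7.6, B=89.4. 10·(0.0850 − sin(2π·0.0850)/(2π)) = 0.0399 → s = 0.0399
radial distance = base radius + s = 11 + 0.0399 = 11.0399

11.0399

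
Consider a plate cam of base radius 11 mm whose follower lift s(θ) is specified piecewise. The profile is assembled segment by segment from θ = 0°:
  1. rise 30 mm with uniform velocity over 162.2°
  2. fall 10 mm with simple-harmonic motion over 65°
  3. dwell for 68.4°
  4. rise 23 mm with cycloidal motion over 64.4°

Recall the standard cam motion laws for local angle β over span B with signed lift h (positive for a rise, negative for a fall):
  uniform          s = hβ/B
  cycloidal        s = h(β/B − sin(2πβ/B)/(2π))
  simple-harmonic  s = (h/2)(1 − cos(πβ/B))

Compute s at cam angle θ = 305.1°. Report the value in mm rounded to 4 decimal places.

seg 1 [0°–162.2°] uniform, h=30: full span → s += 30 → s = 30.0000
seg 2 [162.2°–227.2°] simple-harmonic, h=-10: full span → s += -10 → s = 20.0000
seg 3 [227.2°–295.6°] dwell: s stays 20.0000
seg 4 [295.6°–360°] cycloidal, h=23: θ=305.1° here. β=9.5, B=64.4. 23·(0.1475 − sin(2π·0.1475)/(2π)) = 0.4653 → s = 20.4653

20.4653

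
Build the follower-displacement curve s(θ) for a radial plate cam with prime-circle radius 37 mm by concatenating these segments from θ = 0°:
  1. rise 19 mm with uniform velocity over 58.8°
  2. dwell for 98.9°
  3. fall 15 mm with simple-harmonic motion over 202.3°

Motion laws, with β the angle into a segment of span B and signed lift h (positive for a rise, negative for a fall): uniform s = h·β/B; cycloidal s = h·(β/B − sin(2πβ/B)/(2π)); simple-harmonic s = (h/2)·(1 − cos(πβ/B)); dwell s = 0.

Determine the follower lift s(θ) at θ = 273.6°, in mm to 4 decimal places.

seg 1 [0°–58.8°] uniform, h=19: full span → s += 19 → s = 19.0000
seg 2 [58.8°–157.7°] dwell: s stays 19.0000
seg 3 [157.7°–360°] simple-harmonic, h=-15: θ=273.6° here. β=115.9, B=202.3. -15/2·(1 − cos(π·0.5729)) = -9.2030 → s = 9.7970

9.7970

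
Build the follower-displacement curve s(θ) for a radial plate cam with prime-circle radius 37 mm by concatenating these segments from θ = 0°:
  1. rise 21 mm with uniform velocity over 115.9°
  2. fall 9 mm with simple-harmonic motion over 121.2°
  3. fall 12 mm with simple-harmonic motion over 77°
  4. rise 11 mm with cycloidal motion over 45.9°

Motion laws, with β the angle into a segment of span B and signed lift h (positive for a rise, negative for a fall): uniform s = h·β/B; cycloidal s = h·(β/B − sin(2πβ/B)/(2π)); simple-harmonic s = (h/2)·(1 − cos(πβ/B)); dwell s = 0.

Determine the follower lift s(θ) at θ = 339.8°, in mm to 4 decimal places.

seg 1 [0°–115.9°] uniform, h=21: full span → s += 21 → s = 21.0000
seg 2 [115.9°–237.1°] simple-harmonic, h=-9: full span → s += -9 → s = 12.0000
seg 3 [237.1°–314.1°] simple-harmonic, h=-12: full span → s += -12 → s = 0.0000
seg 4 [314.1°–360°] cycloidal, h=11: θ=339.8° here. β=25.7, B=45.9. 11·(0.5599 − sin(2π·0.5599)/(2π)) = 6.8026 → s = 6.8026

6.8026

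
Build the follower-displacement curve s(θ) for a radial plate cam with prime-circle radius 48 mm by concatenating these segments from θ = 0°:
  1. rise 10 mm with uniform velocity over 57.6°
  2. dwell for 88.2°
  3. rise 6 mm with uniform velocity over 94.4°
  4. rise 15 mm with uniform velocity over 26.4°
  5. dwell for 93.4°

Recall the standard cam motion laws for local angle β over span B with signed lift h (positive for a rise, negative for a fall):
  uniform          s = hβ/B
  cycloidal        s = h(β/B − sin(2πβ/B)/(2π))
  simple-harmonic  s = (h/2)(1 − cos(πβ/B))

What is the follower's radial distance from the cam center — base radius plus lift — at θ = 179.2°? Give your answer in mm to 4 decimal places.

seg 1 [0°–57.6°] uniform, h=10: full span → s += 10 → s = 10.0000
seg 2 [57.6°–145.8°] dwell: s stays 10.0000
seg 3 [145.8°–240.2°] uniform, h=6: θ=179.2° here. β=33.4, B=94.4. 6·33.4/94.4 = 2.1229 → s = 12.1229
radial distance = base radius + s = 48 + 12.1229 = 60.1229

60.1229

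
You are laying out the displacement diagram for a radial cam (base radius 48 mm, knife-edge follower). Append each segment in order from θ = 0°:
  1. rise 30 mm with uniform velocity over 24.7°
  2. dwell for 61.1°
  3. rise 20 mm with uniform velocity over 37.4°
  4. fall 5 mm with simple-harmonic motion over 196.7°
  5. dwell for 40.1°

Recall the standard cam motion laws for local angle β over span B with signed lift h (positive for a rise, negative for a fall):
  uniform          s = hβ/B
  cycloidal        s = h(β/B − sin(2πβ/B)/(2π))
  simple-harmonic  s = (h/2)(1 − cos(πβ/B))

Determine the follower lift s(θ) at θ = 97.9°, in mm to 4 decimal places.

seg 1 [0°–24.7°] uniform, h=30: full span → s += 30 → s = 30.0000
seg 2 [24.7°–85.8°] dwell: s stays 30.0000
seg 3 [85.8°–123.2°] uniform, h=20: θ=97.9° here. β=12.1, B=37.4. 20·12.1/37.4 = 6.4706 → s = 36.4706

36.4706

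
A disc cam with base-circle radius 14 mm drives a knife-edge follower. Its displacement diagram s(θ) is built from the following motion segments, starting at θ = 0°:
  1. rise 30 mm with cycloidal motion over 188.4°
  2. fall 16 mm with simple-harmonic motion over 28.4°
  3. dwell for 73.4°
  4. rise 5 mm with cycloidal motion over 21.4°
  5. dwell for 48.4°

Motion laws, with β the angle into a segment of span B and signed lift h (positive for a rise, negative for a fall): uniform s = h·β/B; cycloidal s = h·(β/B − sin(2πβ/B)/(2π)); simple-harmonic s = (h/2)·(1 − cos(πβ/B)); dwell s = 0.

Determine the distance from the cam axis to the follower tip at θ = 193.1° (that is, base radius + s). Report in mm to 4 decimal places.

seg 1 [0°–188.4°] cycloidal, h=30: full span → s += 30 → s = 30.0000
seg 2 [188.4°–216.8°] simple-harmonic, h=-16: θ=193.1° here. β=4.7, B=28.4. -16/2·(1 − cos(π·0.1655)) = -1.0571 → s = 28.9429
radial distance = base radius + s = 14 + 28.9429 = 42.9429

42.9429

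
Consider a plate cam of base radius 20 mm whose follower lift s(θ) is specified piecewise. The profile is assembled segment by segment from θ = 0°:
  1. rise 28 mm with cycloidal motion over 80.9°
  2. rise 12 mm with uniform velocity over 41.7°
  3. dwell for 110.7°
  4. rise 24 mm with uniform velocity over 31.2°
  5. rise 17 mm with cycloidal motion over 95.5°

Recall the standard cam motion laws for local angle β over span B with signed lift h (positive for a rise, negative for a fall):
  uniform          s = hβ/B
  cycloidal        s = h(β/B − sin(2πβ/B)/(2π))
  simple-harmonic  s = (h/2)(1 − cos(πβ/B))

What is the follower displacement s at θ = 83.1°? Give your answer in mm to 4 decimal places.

seg 1 [0°–80.9°] cycloidal, h=28: full span → s += 28 → s = 28.0000
seg 2 [80.9°–122.6°] uniform, h=12: θ=83.1° here. β=2.2, B=41.7. 12·2.2/41.7 = 0.6331 → s = 28.6331

28.6331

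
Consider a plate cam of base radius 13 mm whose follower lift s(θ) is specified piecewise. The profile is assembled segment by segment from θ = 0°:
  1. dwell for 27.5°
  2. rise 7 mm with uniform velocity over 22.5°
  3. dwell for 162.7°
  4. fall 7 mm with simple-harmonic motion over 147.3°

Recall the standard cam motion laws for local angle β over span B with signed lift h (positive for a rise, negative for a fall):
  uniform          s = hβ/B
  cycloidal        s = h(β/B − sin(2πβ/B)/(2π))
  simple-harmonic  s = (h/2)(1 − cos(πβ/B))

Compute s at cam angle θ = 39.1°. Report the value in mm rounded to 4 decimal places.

seg 1 [0°–27.5°] dwell: s stays 0.0000
seg 2 [27.5°–50°] uniform, h=7: θ=39.1° here. β=11.6, B=22.5. 7·11.6/22.5 = 3.6089 → s = 3.6089

3.6089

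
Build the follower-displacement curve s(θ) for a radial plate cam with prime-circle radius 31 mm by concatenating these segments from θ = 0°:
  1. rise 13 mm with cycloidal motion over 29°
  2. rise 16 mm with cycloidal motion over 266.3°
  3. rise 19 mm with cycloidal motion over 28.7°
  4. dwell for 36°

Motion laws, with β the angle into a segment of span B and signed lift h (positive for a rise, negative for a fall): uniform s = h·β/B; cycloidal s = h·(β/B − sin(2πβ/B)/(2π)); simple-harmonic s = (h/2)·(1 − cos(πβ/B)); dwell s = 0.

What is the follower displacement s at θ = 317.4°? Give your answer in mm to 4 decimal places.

seg 1 [0°–29°] cycloidal, h=13: full span → s += 13 → s = 13.0000
seg 2 [29°–295.3°] cycloidal, h=16: full span → s += 16 → s = 29.0000
seg 3 [295.3°–324°] cycloidal, h=19: θ=317.4° here. β=22.1, B=28.7. 19·(0.7700 − sin(2π·0.7700)/(2π)) = 17.6307 → s = 46.6307

46.6307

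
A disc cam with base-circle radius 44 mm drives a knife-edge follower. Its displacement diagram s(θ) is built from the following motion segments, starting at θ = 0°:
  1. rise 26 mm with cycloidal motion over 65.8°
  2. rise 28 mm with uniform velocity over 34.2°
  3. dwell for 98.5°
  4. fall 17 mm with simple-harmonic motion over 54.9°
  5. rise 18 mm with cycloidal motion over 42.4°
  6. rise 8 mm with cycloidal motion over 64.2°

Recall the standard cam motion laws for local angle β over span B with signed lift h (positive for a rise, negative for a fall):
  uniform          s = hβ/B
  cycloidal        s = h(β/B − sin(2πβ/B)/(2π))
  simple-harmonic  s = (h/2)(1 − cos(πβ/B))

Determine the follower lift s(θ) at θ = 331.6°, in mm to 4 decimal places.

seg 1 [0°–65.8°] cycloidal, h=26: full span → s += 26 → s = 26.0000
seg 2 [65.8°–100°] uniform, h=28: full span → s += 28 → s = 54.0000
seg 3 [100°–198.5°] dwell: s stays 54.0000
seg 4 [198.5°–253.4°] simple-harmonic, h=-17: full span → s += -17 → s = 37.0000
seg 5 [253.4°–295.8°] cycloidal, h=18: full span → s += 18 → s = 55.0000
seg 6 [295.8°–360°] cycloidal, h=8: θ=331.6° here. β=35.8, B=64.2. 8·(0.5576 − sin(2π·0.5576)/(2π)) = 4.9121 → s = 59.9121

59.9121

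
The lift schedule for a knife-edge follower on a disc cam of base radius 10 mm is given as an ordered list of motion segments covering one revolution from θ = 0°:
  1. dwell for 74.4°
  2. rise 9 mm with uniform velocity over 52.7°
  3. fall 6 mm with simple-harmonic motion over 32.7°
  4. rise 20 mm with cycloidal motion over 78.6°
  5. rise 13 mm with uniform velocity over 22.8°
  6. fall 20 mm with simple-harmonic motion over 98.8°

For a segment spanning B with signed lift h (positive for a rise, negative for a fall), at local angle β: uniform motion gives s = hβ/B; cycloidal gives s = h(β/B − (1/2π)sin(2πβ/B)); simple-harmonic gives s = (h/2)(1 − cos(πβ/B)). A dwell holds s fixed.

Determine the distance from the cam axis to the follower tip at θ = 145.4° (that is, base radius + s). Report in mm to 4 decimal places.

seg 1 [0°–74.4°] dwell: s stays 0.0000
seg 2 [74.4°–127.1°] uniform, h=9: full span → s += 9 → s = 9.0000
seg 3 [127.1°–159.8°] simple-harmonic, h=-6: θ=145.4° here. β=18.3, B=32.7. -6/2·(1 − cos(π·0.5596)) = -3.5587 → s = 5.4413
radial distance = base radius + s = 10 + 5.4413 = 15.4413

15.4413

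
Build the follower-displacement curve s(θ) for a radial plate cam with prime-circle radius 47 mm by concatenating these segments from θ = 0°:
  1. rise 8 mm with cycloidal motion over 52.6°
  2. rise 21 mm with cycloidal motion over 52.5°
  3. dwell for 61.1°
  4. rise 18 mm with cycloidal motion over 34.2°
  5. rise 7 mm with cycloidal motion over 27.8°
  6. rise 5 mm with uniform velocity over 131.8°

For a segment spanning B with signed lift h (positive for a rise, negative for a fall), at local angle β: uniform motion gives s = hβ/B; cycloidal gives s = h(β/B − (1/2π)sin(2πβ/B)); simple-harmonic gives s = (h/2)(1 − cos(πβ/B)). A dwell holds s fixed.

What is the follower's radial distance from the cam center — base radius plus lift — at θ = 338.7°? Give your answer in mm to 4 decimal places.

seg 1 [0°–52.6°] cycloidal, h=8: full span → s += 8 → s = 8.0000
seg 2 [52.6°–105.1°] cycloidal, h=21: full span → s += 21 → s = 29.0000
seg 3 [105.1°–166.2°] dwell: s stays 29.0000
seg 4 [166.2°–200.4°] cycloidal, h=18: full span → s += 18 → s = 47.0000
seg 5 [200.4°–228.2°] cycloidal, h=7: full span → s += 7 → s = 54.0000
seg 6 [228.2°–360°] uniform, h=5: θ=338.7° here. β=110.5, B=131.8. 5·110.5/131.8 = 4.1920 → s = 58.1920
radial distance = base radius + s = 47 + 58.1920 = 105.1920

105.1920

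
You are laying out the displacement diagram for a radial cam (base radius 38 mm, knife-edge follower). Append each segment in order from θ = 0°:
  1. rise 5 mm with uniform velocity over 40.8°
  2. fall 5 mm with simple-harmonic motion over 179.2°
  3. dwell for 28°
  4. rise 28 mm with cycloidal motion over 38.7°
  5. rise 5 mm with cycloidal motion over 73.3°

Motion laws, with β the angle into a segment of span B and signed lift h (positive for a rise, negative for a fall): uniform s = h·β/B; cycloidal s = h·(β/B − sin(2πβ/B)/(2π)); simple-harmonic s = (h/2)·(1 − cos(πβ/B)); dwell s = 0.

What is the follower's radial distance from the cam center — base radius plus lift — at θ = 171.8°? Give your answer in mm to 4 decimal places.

seg 1 [0°–40.8°] uniform, h=5: full span → s += 5 → s = 5.0000
seg 2 [40.8°–220°] simple-harmonic, h=-5: θ=171.8° here. β=131, B=179.2. -5/2·(1 − cos(π·0.7310)) = -4.1593 → s = 0.8407
radial distance = base radius + s = 38 + 0.8407 = 38.8407

38.8407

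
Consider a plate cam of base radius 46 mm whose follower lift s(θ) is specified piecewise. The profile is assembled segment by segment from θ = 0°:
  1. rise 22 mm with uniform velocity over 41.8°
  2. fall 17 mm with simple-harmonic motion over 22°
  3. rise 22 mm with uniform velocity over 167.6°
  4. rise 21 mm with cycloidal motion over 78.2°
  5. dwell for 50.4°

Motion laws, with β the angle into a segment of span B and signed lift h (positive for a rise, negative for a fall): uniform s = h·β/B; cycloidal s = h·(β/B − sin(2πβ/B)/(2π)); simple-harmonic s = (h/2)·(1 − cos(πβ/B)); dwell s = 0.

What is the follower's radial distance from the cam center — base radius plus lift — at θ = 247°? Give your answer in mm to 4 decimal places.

seg 1 [0°–41.8°] uniform, h=22: full span → s += 22 → s = 22.0000
seg 2 [41.8°–63.8°] simple-harmonic, h=-17: full span → s += -17 → s = 5.0000
seg 3 [63.8°–231.4°] uniform, h=22: full span → s += 22 → s = 27.0000
seg 4 [231.4°–309.6°] cycloidal, h=21: θ=247° here. β=15.6, B=78.2. 21·(0.1995 − sin(2π·0.1995)/(2π)) = 1.0139 → s = 28.0139
radial distance = base radius + s = 46 + 28.0139 = 74.0139

74.0139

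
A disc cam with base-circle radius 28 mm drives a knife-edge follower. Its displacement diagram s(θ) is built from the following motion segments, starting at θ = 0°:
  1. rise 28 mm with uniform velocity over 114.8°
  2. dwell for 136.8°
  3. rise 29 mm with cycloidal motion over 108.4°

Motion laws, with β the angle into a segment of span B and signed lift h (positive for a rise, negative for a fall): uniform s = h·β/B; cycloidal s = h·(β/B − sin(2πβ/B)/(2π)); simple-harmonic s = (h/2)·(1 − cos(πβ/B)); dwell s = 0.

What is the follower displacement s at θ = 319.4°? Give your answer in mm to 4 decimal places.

seg 1 [0°–114.8°] uniform, h=28: full span → s += 28 → s = 28.0000
seg 2 [114.8°–251.6°] dwell: s stays 28.0000
seg 3 [251.6°–360°] cycloidal, h=29: θ=319.4° here. β=67.8, B=108.4. 29·(0.6255 − sin(2π·0.6255)/(2π)) = 21.4115 → s = 49.4115

49.4115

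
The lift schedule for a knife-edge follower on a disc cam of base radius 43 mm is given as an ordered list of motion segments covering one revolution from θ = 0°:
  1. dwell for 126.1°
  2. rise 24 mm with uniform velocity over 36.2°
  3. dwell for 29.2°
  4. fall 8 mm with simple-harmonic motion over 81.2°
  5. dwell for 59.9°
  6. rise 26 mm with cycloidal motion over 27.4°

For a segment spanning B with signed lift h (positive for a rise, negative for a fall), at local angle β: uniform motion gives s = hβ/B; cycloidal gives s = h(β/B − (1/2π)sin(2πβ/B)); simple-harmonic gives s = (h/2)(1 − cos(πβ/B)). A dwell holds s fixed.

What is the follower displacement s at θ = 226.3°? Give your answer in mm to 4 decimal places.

seg 1 [0°–126.1°] dwell: s stays 0.0000
seg 2 [126.1°–162.3°] uniform, h=24: full span → s += 24 → s = 24.0000
seg 3 [162.3°–191.5°] dwell: s stays 24.0000
seg 4 [191.5°–272.7°] simple-harmonic, h=-8: θ=226.3° here. β=34.8, B=81.2. -8/2·(1 − cos(π·0.4286)) = -3.1099 → s = 20.8901

20.8901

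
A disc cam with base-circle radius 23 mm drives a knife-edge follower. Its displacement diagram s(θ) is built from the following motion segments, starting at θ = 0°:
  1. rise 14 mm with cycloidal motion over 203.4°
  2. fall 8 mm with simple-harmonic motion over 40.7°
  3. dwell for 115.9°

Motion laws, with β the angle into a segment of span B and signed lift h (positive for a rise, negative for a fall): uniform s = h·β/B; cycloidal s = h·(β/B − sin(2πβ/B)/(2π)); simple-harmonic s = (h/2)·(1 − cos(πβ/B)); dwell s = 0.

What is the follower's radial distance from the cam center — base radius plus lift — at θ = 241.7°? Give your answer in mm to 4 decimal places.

seg 1 [0°–203.4°] cycloidal, h=14: full span → s += 14 → s = 14.0000
seg 2 [203.4°–244.1°] simple-harmonic, h=-8: θ=241.7° here. β=38.3, B=40.7. -8/2·(1 − cos(π·0.9410)) = -7.9316 → s = 6.0684
radial distance = base radius + s = 23 + 6.0684 = 29.0684

29.0684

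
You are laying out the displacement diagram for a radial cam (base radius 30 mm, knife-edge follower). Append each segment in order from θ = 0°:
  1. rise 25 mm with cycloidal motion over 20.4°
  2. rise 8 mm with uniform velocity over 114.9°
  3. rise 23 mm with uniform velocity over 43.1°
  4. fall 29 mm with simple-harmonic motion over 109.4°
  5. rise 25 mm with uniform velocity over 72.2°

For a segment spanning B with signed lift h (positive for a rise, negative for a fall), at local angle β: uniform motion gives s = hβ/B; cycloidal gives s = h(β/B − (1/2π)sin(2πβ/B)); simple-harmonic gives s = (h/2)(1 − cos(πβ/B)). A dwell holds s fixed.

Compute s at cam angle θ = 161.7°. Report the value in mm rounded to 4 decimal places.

seg 1 [0°–20.4°] cycloidal, h=25: full span → s += 25 → s = 25.0000
seg 2 [20.4°–135.3°] uniform, h=8: full span → s += 8 → s = 33.0000
seg 3 [135.3°–178.4°] uniform, h=23: θ=161.7° here. β=26.4, B=43.1. 23·26.4/43.1 = 14.0882 → s = 47.0882

47.0882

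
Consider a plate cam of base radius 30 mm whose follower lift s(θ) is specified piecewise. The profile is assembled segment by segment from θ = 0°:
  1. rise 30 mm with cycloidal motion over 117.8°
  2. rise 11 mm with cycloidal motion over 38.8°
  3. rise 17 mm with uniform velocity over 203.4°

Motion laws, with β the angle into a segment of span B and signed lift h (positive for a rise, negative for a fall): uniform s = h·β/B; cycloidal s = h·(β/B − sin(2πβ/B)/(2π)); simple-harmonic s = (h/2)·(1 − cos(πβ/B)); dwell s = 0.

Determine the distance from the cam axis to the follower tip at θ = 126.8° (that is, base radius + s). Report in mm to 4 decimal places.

seg 1 [0°–117.8°] cycloidal, h=30: full span → s += 30 → s = 30.0000
seg 2 [117.8°–156.6°] cycloidal, h=11: θ=126.8° here. β=9, B=38.8. 11·(0.2320 − sin(2π·0.2320)/(2π)) = 0.8121 → s = 30.8121
radial distance = base radius + s = 30 + 30.8121 = 60.8121

60.8121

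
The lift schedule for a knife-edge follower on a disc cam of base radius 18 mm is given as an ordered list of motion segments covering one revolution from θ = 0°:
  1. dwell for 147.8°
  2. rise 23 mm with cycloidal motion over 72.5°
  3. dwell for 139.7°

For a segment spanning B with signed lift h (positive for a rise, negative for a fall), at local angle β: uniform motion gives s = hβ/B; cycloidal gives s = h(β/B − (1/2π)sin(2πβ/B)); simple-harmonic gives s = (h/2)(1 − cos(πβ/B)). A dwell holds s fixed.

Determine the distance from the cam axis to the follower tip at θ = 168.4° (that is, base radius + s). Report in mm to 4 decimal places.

seg 1 [0°–147.8°] dwell: s stays 0.0000
seg 2 [147.8°–220.3°] cycloidal, h=23: θ=168.4° here. β=20.6, B=72.5. 23·(0.2841 − sin(2π·0.2841)/(2π)) = 2.9585 → s = 2.9585
radial distance = base radius + s = 18 + 2.9585 = 20.9585

20.9585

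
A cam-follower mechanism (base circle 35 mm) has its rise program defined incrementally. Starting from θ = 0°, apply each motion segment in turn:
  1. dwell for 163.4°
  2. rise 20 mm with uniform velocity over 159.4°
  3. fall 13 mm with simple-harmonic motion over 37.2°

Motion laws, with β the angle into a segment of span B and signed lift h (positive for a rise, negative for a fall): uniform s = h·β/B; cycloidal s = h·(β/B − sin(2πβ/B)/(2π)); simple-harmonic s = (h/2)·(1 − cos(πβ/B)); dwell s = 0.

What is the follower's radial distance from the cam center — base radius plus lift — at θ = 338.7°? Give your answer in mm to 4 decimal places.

seg 1 [0°–163.4°] dwell: s stays 0.0000
seg 2 [163.4°–322.8°] uniform, h=20: full span → s += 20 → s = 20.0000
seg 3 [322.8°–360°] simple-harmonic, h=-13: θ=338.7° here. β=15.9, B=37.2. -13/2·(1 − cos(π·0.4274)) = -5.0307 → s = 14.9693
radial distance = base radius + s = 35 + 14.9693 = 49.9693

49.9693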